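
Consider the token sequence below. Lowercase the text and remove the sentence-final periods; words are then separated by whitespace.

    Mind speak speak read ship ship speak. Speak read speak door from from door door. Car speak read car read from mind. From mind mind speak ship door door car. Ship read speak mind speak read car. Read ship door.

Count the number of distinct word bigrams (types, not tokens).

40 tokens → 39 bigram windows in total.
Repeated bigrams (each contributes count−1 duplicates):
  speak read: 4
  mind speak: 3
  car read: 2
  door car: 2
  door door: 2
  from mind: 2
  read car: 2
  read ship: 2
  … (3 more repeated)
14 duplicate windows → 39 − 14 = 25 distinct.

25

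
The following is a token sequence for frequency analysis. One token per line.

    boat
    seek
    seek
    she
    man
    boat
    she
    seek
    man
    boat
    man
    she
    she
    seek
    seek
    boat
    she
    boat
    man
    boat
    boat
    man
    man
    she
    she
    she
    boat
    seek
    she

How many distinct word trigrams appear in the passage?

26

29 tokens → 27 trigram windows in total.
Repeated trigrams (each contributes count−1 duplicates):
  man she she: 2
1 duplicate windows → 27 − 1 = 26 distinct.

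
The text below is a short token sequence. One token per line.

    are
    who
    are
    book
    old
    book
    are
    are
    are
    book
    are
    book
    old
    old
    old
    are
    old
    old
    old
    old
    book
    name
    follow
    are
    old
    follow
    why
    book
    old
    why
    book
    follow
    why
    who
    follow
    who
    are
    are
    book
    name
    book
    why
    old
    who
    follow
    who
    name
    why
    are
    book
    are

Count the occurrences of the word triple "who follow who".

2

Scanning the 49 overlapping trigram windows for "who follow who":
  position 34–36: who follow who
  position 44–46: who follow who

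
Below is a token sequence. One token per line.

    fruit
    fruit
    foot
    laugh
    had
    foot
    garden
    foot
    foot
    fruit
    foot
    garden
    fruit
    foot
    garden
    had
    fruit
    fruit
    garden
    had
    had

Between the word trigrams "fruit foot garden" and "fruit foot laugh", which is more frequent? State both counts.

"fruit foot garden": 2 occurrences
"fruit foot laugh": 1 occurrence

"fruit foot garden" (2 vs 1)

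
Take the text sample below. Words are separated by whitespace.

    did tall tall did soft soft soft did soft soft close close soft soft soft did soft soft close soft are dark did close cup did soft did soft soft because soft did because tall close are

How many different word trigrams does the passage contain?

37 tokens → 35 trigram windows in total.
Repeated trigrams (each contributes count−1 duplicates):
  did soft soft: 4
  soft did soft: 3
  soft soft close: 2
  soft soft did: 2
  soft soft soft: 2
8 duplicate windows → 35 − 8 = 27 distinct.

27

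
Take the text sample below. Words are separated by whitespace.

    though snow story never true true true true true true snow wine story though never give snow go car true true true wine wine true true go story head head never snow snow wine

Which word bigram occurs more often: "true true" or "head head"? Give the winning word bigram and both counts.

"true true": 8 occurrences
"head head": 1 occurrence

"true true" (8 vs 1)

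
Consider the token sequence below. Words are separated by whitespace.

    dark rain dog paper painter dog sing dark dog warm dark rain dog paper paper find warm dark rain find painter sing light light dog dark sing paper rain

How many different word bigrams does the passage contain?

23

29 tokens → 28 bigram windows in total.
Repeated bigrams (each contributes count−1 duplicates):
  dark rain: 3
  dog paper: 2
  rain dog: 2
  warm dark: 2
5 duplicate windows → 28 − 5 = 23 distinct.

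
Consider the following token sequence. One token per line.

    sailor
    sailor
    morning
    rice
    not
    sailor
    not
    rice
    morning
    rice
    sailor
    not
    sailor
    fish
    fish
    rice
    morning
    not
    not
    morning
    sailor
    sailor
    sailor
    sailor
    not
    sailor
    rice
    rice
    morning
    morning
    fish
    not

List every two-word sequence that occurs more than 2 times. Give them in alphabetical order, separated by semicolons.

not sailor; rice morning; sailor not; sailor sailor

Bigram counts meeting the condition (more than 2 times):
  not sailor: 3
  rice morning: 3
  sailor not: 3
  sailor sailor: 4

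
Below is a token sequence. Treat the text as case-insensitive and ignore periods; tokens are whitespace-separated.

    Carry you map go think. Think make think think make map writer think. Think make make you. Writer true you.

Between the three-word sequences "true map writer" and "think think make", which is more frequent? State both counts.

"think think make" (3 vs 0)

"true map writer": 0 occurrences
"think think make": 3 occurrences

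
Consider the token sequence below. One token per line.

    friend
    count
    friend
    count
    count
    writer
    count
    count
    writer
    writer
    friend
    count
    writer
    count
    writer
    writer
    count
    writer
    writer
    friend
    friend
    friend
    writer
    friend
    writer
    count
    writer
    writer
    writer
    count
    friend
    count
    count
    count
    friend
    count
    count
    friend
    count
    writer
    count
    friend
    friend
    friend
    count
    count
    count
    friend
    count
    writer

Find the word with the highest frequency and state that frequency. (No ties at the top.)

"count", 21 times

Unigram frequencies (highest first):
  count: 21
  writer: 15
  friend: 14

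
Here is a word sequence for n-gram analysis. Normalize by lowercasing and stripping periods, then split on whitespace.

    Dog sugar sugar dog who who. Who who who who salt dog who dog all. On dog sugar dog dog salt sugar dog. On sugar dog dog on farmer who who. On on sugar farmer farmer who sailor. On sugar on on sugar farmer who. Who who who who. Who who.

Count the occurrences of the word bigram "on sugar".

4

Scanning the 50 overlapping bigram windows for "on sugar":
  position 24–25: on sugar
  position 33–34: on sugar
  position 39–40: on sugar
  position 42–43: on sugar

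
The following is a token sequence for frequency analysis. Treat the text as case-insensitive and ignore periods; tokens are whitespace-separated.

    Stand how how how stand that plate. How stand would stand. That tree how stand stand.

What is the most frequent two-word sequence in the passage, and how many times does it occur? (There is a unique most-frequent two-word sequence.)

Bigram frequencies (highest first):
  how stand: 3
  how how: 2
  stand that: 2
  stand how: 1
  that plate: 1
  plate how: 1
  … (5 more, each ≤ 1)

"how stand", 3 times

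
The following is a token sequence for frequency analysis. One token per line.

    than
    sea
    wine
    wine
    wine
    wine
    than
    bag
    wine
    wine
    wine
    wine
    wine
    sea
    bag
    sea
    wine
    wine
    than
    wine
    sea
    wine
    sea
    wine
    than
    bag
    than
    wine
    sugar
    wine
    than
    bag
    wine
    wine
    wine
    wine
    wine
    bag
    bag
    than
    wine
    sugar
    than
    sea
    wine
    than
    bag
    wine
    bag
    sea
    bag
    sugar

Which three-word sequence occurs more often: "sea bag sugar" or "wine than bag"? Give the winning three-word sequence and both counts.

"sea bag sugar": 1 occurrence
"wine than bag": 4 occurrences

"wine than bag" (4 vs 1)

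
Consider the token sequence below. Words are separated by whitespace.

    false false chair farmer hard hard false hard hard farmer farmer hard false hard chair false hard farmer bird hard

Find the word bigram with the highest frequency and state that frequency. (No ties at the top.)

Bigram frequencies (highest first):
  false hard: 3
  farmer hard: 2
  hard hard: 2
  hard false: 2
  hard farmer: 2
  false false: 1
  … (7 more, each ≤ 1)

"false hard", 3 times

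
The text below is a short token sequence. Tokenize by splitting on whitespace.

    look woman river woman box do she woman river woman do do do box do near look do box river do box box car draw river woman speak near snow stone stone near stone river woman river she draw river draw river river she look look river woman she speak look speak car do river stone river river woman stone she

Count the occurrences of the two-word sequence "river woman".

Scanning the 60 overlapping bigram windows for "river woman":
  position 3–4: river woman
  position 9–10: river woman
  position 26–27: river woman
  position 35–36: river woman
  position 47–48: river woman
  position 58–59: river woman

6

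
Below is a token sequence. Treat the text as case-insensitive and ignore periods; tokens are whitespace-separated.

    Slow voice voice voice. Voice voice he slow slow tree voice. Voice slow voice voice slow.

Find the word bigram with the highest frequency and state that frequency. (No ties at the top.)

"voice voice", 6 times

Bigram frequencies (highest first):
  voice voice: 6
  slow voice: 2
  voice slow: 2
  voice he: 1
  he slow: 1
  slow slow: 1
  … (2 more, each ≤ 1)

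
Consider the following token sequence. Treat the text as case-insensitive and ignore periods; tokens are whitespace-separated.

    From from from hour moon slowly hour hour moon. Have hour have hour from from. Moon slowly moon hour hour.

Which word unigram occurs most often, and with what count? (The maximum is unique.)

Unigram frequencies (highest first):
  hour: 7
  from: 5
  moon: 4
  slowly: 2
  have: 2

"hour", 7 times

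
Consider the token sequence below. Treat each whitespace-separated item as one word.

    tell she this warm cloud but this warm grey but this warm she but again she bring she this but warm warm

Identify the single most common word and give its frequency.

"warm", 5 times

Unigram frequencies (highest first):
  warm: 5
  she: 4
  this: 4
  but: 4
  tell: 1
  cloud: 1
  … (3 more, each ≤ 1)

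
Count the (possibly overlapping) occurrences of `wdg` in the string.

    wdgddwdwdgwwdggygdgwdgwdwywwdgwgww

5

Sliding a length-3 window over the 34 characters (32 positions):
  position 1–3: wdg
  position 8–10: wdg
  position 12–14: wdg
  position 20–22: wdg
  position 28–30: wdg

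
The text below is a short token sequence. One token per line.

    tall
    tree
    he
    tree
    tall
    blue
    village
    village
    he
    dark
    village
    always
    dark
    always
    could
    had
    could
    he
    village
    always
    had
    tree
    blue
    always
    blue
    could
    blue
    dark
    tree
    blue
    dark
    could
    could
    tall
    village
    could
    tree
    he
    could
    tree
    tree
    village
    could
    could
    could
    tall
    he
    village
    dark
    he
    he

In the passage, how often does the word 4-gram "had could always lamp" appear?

0

Scanning the 48 overlapping 4-gram windows for "had could always lamp":
  (none found)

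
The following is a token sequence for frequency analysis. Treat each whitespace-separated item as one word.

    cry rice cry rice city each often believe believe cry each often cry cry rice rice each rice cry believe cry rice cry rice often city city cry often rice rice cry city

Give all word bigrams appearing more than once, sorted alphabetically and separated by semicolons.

Bigram counts meeting the condition (more than once):
  believe cry: 2
  cry rice: 5
  each often: 2
  rice cry: 4
  rice rice: 2

believe cry; cry rice; each often; rice cry; rice rice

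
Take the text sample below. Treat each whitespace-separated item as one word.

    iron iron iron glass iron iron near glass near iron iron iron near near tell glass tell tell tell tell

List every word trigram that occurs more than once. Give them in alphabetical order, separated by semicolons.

iron iron iron; iron iron near; tell tell tell

Trigram counts meeting the condition (more than once):
  iron iron iron: 2
  iron iron near: 2
  tell tell tell: 2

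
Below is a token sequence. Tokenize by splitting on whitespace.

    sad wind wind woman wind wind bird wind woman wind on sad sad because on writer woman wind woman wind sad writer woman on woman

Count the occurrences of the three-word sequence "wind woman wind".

Scanning the 23 overlapping trigram windows for "wind woman wind":
  position 3–5: wind woman wind
  position 8–10: wind woman wind
  position 18–20: wind woman wind

3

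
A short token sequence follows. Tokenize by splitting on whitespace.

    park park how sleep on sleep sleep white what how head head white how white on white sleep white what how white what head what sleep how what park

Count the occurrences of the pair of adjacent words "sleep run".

Scanning the 28 overlapping bigram windows for "sleep run":
  (none found)

0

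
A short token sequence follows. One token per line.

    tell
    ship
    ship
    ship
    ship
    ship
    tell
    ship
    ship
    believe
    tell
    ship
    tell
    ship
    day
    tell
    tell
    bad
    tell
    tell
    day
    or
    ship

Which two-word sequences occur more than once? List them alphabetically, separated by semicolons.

ship ship; ship tell; tell ship; tell tell

Bigram counts meeting the condition (more than once):
  ship ship: 5
  ship tell: 2
  tell ship: 4
  tell tell: 2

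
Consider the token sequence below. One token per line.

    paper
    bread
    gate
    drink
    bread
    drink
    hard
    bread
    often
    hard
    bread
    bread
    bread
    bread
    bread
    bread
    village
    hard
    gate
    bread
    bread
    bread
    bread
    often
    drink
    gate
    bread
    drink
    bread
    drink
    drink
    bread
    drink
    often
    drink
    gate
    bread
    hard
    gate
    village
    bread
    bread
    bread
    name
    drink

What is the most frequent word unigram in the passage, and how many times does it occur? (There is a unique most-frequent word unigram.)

"bread", 20 times

Unigram frequencies (highest first):
  bread: 20
  drink: 9
  gate: 5
  hard: 4
  often: 3
  village: 2
  … (2 more, each ≤ 1)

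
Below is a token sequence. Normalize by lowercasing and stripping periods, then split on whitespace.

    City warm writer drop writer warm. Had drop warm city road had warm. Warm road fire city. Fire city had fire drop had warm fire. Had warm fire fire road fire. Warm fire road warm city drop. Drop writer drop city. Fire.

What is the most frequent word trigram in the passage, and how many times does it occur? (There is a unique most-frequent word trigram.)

Trigram frequencies (highest first):
  had warm fire: 2
  city warm writer: 1
  warm writer drop: 1
  writer drop writer: 1
  drop writer warm: 1
  writer warm had: 1
  … (33 more, each ≤ 1)

"had warm fire", 2 times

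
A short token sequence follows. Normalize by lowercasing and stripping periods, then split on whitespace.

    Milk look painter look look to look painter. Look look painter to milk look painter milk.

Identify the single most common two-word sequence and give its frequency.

"look painter", 4 times

Bigram frequencies (highest first):
  look painter: 4
  milk look: 2
  painter look: 2
  look look: 2
  look to: 1
  to look: 1
  … (3 more, each ≤ 1)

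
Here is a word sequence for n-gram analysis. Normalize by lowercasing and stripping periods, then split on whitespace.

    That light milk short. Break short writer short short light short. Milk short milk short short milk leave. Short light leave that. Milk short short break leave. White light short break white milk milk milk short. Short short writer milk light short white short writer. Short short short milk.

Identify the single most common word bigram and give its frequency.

Bigram frequencies (highest first):
  short short: 7
  milk short: 5
  short milk: 4
  short break: 3
  short writer: 3
  light short: 3
  … (20 more, each ≤ 2)

"short short", 7 times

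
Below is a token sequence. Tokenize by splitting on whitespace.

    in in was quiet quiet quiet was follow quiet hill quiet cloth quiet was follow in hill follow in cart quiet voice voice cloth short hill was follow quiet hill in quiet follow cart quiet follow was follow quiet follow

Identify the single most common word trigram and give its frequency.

"was follow quiet", 3 times

Trigram frequencies (highest first):
  was follow quiet: 3
  quiet was follow: 2
  follow quiet hill: 2
  in in was: 1
  in was quiet: 1
  was quiet quiet: 1
  … (28 more, each ≤ 1)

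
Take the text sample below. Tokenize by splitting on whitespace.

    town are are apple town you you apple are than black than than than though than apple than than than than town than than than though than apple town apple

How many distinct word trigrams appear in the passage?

22

30 tokens → 28 trigram windows in total.
Repeated trigrams (each contributes count−1 duplicates):
  than than than: 4
  than than though: 2
  than though than: 2
  though than apple: 2
6 duplicate windows → 28 − 6 = 22 distinct.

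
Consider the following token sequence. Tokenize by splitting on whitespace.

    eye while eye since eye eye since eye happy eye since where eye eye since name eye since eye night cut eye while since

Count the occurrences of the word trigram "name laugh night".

0

Scanning the 22 overlapping trigram windows for "name laugh night":
  (none found)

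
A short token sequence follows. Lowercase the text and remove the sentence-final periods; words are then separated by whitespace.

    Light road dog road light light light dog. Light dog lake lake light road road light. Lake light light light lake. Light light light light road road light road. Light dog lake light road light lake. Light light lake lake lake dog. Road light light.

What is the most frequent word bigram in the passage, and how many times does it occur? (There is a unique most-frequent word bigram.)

"light light", 9 times

Bigram frequencies (highest first):
  light light: 9
  road light: 6
  light road: 5
  lake light: 5
  light lake: 4
  light dog: 3
  … (7 more, each ≤ 3)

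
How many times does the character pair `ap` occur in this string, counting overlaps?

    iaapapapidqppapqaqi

Sliding a length-2 window over the 19 characters (18 positions):
  position 3–4: ap
  position 5–6: ap
  position 7–8: ap
  position 14–15: ap

4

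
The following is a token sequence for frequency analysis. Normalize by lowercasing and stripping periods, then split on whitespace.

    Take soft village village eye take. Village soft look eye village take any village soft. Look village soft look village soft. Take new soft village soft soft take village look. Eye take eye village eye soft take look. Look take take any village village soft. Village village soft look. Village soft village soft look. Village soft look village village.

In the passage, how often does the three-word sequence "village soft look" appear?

6

Scanning the 57 overlapping trigram windows for "village soft look":
  position 7–9: village soft look
  position 14–16: village soft look
  position 17–19: village soft look
  position 47–49: village soft look
  position 52–54: village soft look
  position 55–57: village soft look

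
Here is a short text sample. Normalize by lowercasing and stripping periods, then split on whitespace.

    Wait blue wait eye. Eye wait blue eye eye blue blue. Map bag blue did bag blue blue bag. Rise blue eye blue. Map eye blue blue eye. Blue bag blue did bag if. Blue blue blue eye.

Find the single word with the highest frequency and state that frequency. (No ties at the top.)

Unigram frequencies (highest first):
  blue: 16
  eye: 8
  bag: 5
  wait: 3
  map: 2
  did: 2
  … (2 more, each ≤ 1)

"blue", 16 times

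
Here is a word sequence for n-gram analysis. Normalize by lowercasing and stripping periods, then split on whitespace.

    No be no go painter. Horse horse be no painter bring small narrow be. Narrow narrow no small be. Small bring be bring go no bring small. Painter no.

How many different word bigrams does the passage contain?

26

29 tokens → 28 bigram windows in total.
Repeated bigrams (each contributes count−1 duplicates):
  be no: 2
  bring small: 2
2 duplicate windows → 28 − 2 = 26 distinct.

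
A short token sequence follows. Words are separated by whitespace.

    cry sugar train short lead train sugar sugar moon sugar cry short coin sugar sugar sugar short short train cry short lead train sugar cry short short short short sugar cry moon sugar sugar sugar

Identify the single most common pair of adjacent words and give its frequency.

"sugar sugar", 5 times

Bigram frequencies (highest first):
  sugar sugar: 5
  short short: 4
  sugar cry: 3
  cry short: 3
  short lead: 2
  lead train: 2
  … (13 more, each ≤ 2)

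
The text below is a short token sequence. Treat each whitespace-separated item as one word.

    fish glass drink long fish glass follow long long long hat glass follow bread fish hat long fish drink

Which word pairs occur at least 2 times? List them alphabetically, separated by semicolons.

Bigram counts meeting the condition (at least 2 times):
  fish glass: 2
  glass follow: 2
  long fish: 2
  long long: 2

fish glass; glass follow; long fish; long long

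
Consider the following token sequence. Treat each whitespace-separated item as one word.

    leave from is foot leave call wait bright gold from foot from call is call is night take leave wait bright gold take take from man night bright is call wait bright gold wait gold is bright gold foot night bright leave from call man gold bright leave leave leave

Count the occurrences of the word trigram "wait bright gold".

Scanning the 48 overlapping trigram windows for "wait bright gold":
  position 7–9: wait bright gold
  position 20–22: wait bright gold
  position 31–33: wait bright gold

3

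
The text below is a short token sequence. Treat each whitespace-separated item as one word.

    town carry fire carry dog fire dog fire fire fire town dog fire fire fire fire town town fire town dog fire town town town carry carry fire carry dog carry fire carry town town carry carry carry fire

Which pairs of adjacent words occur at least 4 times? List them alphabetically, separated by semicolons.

Bigram counts meeting the condition (at least 4 times):
  carry fire: 4
  dog fire: 4
  fire fire: 5
  fire town: 4
  town town: 4

carry fire; dog fire; fire fire; fire town; town town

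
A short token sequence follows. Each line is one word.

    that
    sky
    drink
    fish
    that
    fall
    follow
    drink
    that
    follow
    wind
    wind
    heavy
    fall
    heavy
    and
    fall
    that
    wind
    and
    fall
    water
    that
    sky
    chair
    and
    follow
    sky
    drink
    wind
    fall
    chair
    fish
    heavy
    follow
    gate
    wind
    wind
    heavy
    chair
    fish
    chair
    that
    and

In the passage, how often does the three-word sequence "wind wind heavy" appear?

2

Scanning the 42 overlapping trigram windows for "wind wind heavy":
  position 11–13: wind wind heavy
  position 37–39: wind wind heavy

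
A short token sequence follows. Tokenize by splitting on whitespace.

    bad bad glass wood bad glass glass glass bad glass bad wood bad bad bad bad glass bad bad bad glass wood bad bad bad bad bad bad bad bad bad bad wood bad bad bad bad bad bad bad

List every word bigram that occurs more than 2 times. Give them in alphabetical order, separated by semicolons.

Bigram counts meeting the condition (more than 2 times):
  bad bad: 21
  bad glass: 5
  glass bad: 3
  wood bad: 4

bad bad; bad glass; glass bad; wood bad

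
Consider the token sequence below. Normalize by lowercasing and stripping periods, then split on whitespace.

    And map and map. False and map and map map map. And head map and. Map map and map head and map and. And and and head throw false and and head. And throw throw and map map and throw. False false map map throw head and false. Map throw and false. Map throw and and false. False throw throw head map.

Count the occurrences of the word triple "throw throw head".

1

Scanning the 60 overlapping trigram windows for "throw throw head":
  position 59–61: throw throw head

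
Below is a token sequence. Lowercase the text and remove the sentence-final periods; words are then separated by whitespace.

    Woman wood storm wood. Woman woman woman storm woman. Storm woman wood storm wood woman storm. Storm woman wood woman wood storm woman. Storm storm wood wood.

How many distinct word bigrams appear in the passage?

9

27 tokens → 26 bigram windows in total.
Repeated bigrams (each contributes count−1 duplicates):
  storm woman: 4
  woman storm: 4
  woman wood: 4
  storm wood: 3
  wood storm: 3
  wood woman: 3
  storm storm: 2
  woman woman: 2
17 duplicate windows → 26 − 17 = 9 distinct.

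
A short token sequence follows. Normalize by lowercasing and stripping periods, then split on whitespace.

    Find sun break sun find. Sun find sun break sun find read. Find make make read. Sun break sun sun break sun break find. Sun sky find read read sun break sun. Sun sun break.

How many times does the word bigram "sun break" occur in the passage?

Scanning the 34 overlapping bigram windows for "sun break":
  position 2–3: sun break
  position 8–9: sun break
  position 17–18: sun break
  position 20–21: sun break
  position 22–23: sun break
  position 30–31: sun break
  position 34–35: sun break

7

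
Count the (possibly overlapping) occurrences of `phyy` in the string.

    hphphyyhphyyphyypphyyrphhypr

4

Sliding a length-4 window over the 28 characters (25 positions):
  position 4–7: phyy
  position 9–12: phyy
  position 13–16: phyy
  position 18–21: phyy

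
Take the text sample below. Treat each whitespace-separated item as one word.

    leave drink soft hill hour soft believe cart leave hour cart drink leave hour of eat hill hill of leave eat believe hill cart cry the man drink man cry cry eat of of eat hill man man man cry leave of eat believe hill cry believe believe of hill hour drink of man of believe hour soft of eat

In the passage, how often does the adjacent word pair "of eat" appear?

4

Scanning the 59 overlapping bigram windows for "of eat":
  position 15–16: of eat
  position 34–35: of eat
  position 42–43: of eat
  position 59–60: of eat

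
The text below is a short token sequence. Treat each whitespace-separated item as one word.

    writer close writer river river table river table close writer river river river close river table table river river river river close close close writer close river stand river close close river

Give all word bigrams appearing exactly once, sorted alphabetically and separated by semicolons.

Bigram counts meeting the condition (exactly once):
  river stand: 1
  stand river: 1
  table close: 1
  table table: 1

river stand; stand river; table close; table table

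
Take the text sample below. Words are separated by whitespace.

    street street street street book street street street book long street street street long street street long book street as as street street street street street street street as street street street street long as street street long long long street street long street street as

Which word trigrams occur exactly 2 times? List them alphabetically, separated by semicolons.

street long street; street street as; street street book

Trigram counts meeting the condition (exactly 2 times):
  street long street: 2
  street street as: 2
  street street book: 2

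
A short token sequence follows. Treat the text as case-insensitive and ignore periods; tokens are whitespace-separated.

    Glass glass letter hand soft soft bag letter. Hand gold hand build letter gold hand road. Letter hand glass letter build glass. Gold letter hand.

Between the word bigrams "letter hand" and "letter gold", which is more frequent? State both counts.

"letter hand" (4 vs 1)

"letter hand": 4 occurrences
"letter gold": 1 occurrence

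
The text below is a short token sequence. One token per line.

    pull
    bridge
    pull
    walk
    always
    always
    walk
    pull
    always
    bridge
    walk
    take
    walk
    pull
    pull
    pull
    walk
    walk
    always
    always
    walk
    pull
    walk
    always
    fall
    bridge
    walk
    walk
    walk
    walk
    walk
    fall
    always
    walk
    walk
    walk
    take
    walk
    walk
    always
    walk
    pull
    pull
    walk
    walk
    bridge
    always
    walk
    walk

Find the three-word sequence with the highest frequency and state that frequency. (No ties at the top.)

"walk walk walk", 4 times

Trigram frequencies (highest first):
  walk walk walk: 4
  always walk pull: 3
  pull walk always: 2
  walk always always: 2
  always always walk: 2
  walk take walk: 2
  … (27 more, each ≤ 2)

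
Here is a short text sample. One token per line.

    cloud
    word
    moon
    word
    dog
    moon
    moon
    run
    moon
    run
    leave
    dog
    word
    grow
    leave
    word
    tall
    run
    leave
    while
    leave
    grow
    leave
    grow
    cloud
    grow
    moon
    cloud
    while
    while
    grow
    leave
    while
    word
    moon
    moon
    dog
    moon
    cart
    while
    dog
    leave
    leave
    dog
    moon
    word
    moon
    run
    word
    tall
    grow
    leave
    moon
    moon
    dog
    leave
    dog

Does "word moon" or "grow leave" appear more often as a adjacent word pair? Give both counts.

"grow leave" (4 vs 3)

"word moon": 3 occurrences
"grow leave": 4 occurrences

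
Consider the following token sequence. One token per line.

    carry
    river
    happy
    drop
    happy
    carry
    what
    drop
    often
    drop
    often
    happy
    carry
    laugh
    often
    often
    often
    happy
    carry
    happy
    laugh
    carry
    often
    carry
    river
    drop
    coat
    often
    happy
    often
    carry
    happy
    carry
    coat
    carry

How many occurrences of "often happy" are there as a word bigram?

Scanning the 34 overlapping bigram windows for "often happy":
  position 11–12: often happy
  position 17–18: often happy
  position 28–29: often happy

3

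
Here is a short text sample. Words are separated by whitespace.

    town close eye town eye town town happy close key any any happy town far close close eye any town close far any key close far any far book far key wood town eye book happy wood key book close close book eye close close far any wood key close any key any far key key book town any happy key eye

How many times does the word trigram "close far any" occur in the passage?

3

Scanning the 60 overlapping trigram windows for "close far any":
  position 21–23: close far any
  position 25–27: close far any
  position 45–47: close far any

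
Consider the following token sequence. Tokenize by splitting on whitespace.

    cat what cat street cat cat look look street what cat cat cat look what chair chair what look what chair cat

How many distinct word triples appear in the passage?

18

22 tokens → 20 trigram windows in total.
Repeated trigrams (each contributes count−1 duplicates):
  cat cat look: 2
  look what chair: 2
2 duplicate windows → 20 − 2 = 18 distinct.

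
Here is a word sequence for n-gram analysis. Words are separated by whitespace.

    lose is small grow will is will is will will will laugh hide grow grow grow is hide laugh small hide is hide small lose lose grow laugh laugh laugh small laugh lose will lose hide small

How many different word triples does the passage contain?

34

37 tokens → 35 trigram windows in total.
Repeated trigrams (each contributes count−1 duplicates):
  will is will: 2
1 duplicate windows → 35 − 1 = 34 distinct.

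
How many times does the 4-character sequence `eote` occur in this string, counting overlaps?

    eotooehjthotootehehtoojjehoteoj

Sliding a length-4 window over the 31 characters (28 positions):
  (no match at any position)

0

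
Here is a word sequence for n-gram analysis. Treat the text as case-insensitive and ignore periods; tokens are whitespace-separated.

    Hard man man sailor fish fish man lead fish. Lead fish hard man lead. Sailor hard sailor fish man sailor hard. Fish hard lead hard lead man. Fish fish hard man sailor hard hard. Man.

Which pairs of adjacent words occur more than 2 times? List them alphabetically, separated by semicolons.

fish hard; hard man; man sailor; sailor hard

Bigram counts meeting the condition (more than 2 times):
  fish hard: 3
  hard man: 4
  man sailor: 3
  sailor hard: 3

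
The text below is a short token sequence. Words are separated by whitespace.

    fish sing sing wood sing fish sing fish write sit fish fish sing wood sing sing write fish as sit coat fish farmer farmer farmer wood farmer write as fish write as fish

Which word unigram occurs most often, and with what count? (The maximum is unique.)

Unigram frequencies (highest first):
  fish: 9
  sing: 7
  write: 4
  farmer: 4
  wood: 3
  as: 3
  … (2 more, each ≤ 2)

"fish", 9 times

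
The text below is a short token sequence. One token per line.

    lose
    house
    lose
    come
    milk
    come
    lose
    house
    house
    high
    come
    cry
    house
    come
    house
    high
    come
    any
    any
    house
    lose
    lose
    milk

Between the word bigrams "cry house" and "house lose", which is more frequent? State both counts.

"house lose" (2 vs 1)

"cry house": 1 occurrence
"house lose": 2 occurrences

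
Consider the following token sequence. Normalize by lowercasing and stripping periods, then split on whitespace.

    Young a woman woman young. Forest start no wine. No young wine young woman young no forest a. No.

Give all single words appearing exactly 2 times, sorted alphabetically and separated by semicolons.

Unigram counts meeting the condition (exactly 2 times):
  a: 2
  forest: 2
  wine: 2

a; forest; wine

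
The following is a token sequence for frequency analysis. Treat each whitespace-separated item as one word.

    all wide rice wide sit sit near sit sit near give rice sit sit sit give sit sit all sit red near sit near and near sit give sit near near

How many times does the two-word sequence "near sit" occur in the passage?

Scanning the 30 overlapping bigram windows for "near sit":
  position 7–8: near sit
  position 22–23: near sit
  position 26–27: near sit

3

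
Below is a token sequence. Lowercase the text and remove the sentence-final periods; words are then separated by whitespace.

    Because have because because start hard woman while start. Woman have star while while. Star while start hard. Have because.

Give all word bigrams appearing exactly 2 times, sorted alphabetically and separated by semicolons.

have because; star while; start hard; while start

Bigram counts meeting the condition (exactly 2 times):
  have because: 2
  star while: 2
  start hard: 2
  while start: 2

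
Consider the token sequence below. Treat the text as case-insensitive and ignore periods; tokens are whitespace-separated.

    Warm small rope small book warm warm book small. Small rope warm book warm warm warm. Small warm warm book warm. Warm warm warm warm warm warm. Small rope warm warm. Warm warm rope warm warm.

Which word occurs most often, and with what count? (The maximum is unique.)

Unigram frequencies (highest first):
  warm: 22
  small: 6
  rope: 4
  book: 4

"warm", 22 times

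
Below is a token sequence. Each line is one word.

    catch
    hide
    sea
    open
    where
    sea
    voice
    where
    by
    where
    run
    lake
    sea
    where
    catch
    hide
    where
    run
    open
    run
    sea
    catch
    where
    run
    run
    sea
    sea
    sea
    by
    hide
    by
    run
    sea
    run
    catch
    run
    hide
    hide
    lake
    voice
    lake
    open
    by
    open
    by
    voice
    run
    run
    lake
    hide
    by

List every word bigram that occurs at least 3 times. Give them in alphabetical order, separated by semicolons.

Bigram counts meeting the condition (at least 3 times):
  run sea: 3
  where run: 3

run sea; where run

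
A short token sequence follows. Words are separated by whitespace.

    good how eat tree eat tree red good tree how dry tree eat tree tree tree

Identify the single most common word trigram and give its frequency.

"tree eat tree", 2 times

Trigram frequencies (highest first):
  tree eat tree: 2
  good how eat: 1
  how eat tree: 1
  eat tree eat: 1
  eat tree red: 1
  tree red good: 1
  … (7 more, each ≤ 1)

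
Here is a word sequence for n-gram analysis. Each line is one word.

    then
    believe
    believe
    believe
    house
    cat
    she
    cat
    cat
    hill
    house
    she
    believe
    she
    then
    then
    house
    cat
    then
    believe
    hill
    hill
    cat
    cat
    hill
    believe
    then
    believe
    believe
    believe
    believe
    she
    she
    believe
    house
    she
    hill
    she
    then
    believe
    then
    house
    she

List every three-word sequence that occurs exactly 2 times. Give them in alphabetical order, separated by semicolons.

Trigram counts meeting the condition (exactly 2 times):
  cat cat hill: 2
  then believe believe: 2

cat cat hill; then believe believe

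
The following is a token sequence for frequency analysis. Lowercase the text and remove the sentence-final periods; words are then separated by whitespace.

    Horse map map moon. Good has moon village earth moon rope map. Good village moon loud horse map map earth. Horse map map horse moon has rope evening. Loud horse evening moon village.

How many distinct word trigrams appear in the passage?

29

33 tokens → 31 trigram windows in total.
Repeated trigrams (each contributes count−1 duplicates):
  horse map map: 3
2 duplicate windows → 31 − 2 = 29 distinct.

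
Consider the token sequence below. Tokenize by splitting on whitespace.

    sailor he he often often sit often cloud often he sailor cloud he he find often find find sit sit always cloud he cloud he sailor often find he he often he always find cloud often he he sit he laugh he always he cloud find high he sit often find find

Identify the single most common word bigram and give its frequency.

"he he", 4 times

Bigram frequencies (highest first):
  he he: 4
  often he: 3
  cloud he: 3
  often find: 3
  he often: 2
  sit often: 2
  … (28 more, each ≤ 2)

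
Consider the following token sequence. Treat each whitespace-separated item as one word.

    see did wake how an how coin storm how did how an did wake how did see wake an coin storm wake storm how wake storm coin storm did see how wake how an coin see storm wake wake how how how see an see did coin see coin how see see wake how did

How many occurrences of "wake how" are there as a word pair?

5

Scanning the 54 overlapping bigram windows for "wake how":
  position 3–4: wake how
  position 14–15: wake how
  position 32–33: wake how
  position 39–40: wake how
  position 53–54: wake how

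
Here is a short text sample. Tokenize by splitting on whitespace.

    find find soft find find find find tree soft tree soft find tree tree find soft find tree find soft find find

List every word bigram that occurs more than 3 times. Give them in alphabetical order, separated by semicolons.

find find; soft find

Bigram counts meeting the condition (more than 3 times):
  find find: 5
  soft find: 4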